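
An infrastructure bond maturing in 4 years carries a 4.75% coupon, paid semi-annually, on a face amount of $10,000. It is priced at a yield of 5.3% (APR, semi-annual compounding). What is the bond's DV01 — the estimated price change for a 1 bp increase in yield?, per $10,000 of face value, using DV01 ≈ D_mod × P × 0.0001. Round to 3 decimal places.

Periodic yield y = 0.0265.
  t   CF        PV=CF/(1+0.0265)^t    t·PV
  1       237.50       231.3687       231.3687
  2       237.50       225.3957       450.7915
  3       237.50       219.5770       658.7309
  4       237.50       213.9084       855.6335
  5       237.50       208.3861     1,041.9307
  6       237.50       203.0065     1,218.0389
  7       237.50       197.7657     1,384.3598
  8    10,237.50     8,304.6682    66,437.3455
  Σ                  9,804.0763    72,278.1995
P = 9,804.0763; D_Mac = 7.37226 half-year periods = 3.68613 yrs; D_mod = 3.59097 yrs.
DV01 ≈ 3.59097 × 9,804.0763 × 0.0001 = 3.520614.

$3.521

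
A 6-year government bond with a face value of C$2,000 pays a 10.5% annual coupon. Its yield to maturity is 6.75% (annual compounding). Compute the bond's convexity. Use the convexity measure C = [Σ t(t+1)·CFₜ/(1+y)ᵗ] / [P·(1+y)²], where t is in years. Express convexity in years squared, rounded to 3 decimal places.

27.540

With y = 0.0675:
  t   CF        PV=CF/(1+0.0675)^t    t·PV        t(t+1)·PV
  1       210.00       196.7213       196.7213         393.4426
  2       210.00       184.2823       368.5645       1,105.6936
  3       210.00       172.6298       517.8893       2,071.5570
  4       210.00       161.7141       646.8562       3,234.2810
  5       210.00       151.4886       757.4429       4,544.6572
  6     2,210.00     1,493.4303     8,960.5821      62,724.0745
  Σ                  2,360.2663    11,448.0562      74,073.7059
P = 2,360.2663.
Convexity = Σ t(t+1)·PV / [P·(1+y)²] = 74,073.7059 / (2,360.2663 × 1.139556) = 27.54021.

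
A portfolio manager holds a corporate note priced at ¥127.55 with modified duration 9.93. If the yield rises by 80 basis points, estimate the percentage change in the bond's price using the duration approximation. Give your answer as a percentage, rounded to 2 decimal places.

Duration approximation: ΔP/P ≈ -D_mod · Δy = -9.93 × (+0.008) = -0.079440.
As a percentage: -7.9440%.

-7.94%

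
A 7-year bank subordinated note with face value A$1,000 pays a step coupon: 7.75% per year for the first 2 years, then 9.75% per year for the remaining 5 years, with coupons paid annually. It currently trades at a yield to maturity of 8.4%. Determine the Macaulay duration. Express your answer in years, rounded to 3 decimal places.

5.581 years

Periodic yield y = 0.084. Discount each cash flow and weight by its year:
  t   CF        PV=CF/(1+0.084)^t    t·PV
  1        77.50        71.4945        71.4945
  2        77.50        65.9543       131.9086
  3        97.50        76.5450       229.6350
  4        97.50        70.6135       282.4538
  5        97.50        65.1416       325.7078
  6        97.50        60.0937       360.5622
  7     1,097.50       624.0215     4,368.1505
  Σ                  1,033.8640     5,769.9124
Price P = Σ PV = 1,033.8640.
Macaulay duration = Σ(t·PV) / P = 5,769.9124 / 1,033.8640 = 5.58092 years.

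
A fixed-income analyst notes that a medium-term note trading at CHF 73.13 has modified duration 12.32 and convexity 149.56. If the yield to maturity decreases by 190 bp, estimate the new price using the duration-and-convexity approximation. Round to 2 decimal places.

Duration effect: -D_mod·Δy = -12.32 × (-0.019) = +0.234080
Convexity effect: ½·C·(Δy)² = 0.5 × 149.56 × (-0.019)² = +0.02699558
ΔP/P ≈ +0.234080 + 0.02699558 = +0.26107558
New price ≈ 73.13 × (1 + 0.26107558) = 92.2224571654.

CHF 92.22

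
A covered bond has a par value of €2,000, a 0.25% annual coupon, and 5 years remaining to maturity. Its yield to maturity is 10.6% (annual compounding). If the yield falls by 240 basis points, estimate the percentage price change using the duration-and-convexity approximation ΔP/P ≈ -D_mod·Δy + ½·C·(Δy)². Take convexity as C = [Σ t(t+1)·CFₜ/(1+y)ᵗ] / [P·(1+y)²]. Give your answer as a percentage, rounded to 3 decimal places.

With y = 0.106:
  t   CF        PV=CF/(1+0.106)^t    t·PV        t(t+1)·PV
  1         5.00         4.5208         4.5208           9.0416
  2         5.00         4.0875         8.1750          24.5251
  3         5.00         3.6958        11.0873          44.3492
  4         5.00         3.3416        13.3662          66.8312
  5     2,005.00     1,211.5427     6,057.7137      36,346.2824
  Σ                  1,227.1884     6,094.8631      36,491.0296
P = 1,227.1884; D_Mac = 4.96653 yrs; D_mod = 4.49053 yrs; C = 24.30886.
Duration effect: -4.49053 × (-0.024) = +0.107773
Convexity effect: 0.5 × 24.30886 × (-0.024)² = +0.0070010
ΔP/P ≈ +0.107773 + 0.0070010 = +0.114774 = +11.4774%.

+11.477%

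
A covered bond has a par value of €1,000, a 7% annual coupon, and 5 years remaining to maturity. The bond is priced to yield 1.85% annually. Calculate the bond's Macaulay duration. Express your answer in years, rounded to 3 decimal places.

Periodic yield y = 0.0185. Discount each cash flow and weight by its year:
  t   CF        PV=CF/(1+0.0185)^t    t·PV
  1        70.00        68.7285        68.7285
  2        70.00        67.4801       134.9603
  3        70.00        66.2544       198.7633
  4        70.00        65.0510       260.2040
  5     1,070.00       976.2895     4,881.4474
  Σ                  1,243.8036     5,544.1035
Price P = Σ PV = 1,243.8036.
Macaulay duration = Σ(t·PV) / P = 5,544.1035 / 1,243.8036 = 4.45738 years.

4.457 years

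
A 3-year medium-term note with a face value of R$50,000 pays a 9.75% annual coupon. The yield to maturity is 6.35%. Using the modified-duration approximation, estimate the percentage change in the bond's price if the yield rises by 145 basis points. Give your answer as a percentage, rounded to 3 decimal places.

-3.753%

Periodic yield y = 0.0635. Modified duration first:
  t   CF        PV=CF/(1+0.0635)^t    t·PV
  1     4,875.00     4,583.9210     4,583.9210
  2     4,875.00     4,310.2219     8,620.4438
  3    54,875.00    45,620.7111   136,862.1333
  Σ                 54,514.8540   150,066.4982
P = 54,514.8540; D_Mac = 2.75276 yrs; D_mod = 2.75276/(1+0.0635) = 2.58840 yrs.
ΔP/P ≈ -D_mod · Δy = -2.58840 × (+0.0145) = -0.037532 = -3.7532%.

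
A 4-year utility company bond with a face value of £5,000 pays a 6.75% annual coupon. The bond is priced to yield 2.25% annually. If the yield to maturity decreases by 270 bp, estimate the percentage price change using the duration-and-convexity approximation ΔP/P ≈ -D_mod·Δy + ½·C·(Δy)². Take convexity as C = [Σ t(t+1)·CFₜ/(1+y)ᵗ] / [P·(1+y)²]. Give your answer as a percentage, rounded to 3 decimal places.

+10.302%

With y = 0.0225:
  t   CF        PV=CF/(1+0.0225)^t    t·PV        t(t+1)·PV
  1       337.50       330.0733       330.0733         660.1467
  2       337.50       322.8101       645.6202       1,936.8607
  3       337.50       315.7067       947.1202       3,788.4806
  4     5,337.50     4,882.9764    19,531.9054      97,659.5271
  Σ                  5,851.5665    21,454.7192     104,045.0152
P = 5,851.5665; D_Mac = 3.66649 yrs; D_mod = 3.58581 yrs; C = 17.00680.
Duration effect: -3.58581 × (-0.027) = +0.096817
Convexity effect: 0.5 × 17.00680 × (-0.027)² = +0.0061990
ΔP/P ≈ +0.096817 + 0.0061990 = +0.103016 = +10.3016%.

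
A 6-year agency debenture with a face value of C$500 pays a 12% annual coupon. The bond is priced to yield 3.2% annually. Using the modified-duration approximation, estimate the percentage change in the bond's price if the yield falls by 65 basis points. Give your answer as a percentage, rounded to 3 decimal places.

+3.064%

Periodic yield y = 0.032. Modified duration first:
  t   CF        PV=CF/(1+0.032)^t    t·PV
  1        60.00        58.1395        58.1395
  2        60.00        56.3368       112.6735
  3        60.00        54.5899       163.7696
  4        60.00        52.8972       211.5887
  5        60.00        51.2570       256.2848
  6       560.00       463.5642     2,781.3849
  Σ                    736.7845     3,583.8410
P = 736.7845; D_Mac = 4.86416 yrs; D_mod = 4.86416/(1+0.032) = 4.71334 yrs.
ΔP/P ≈ -D_mod · Δy = -4.71334 × (-0.0065) = +0.030637 = +3.0637%.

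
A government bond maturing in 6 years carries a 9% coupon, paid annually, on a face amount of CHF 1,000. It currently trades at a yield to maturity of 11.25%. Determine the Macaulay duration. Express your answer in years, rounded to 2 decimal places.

Periodic yield y = 0.1125. Discount each cash flow and weight by its year:
  t   CF        PV=CF/(1+0.1125)^t    t·PV
  1        90.00        80.8989        80.8989
  2        90.00        72.7181       145.4362
  3        90.00        65.3646       196.0937
  4        90.00        58.7547       235.0187
  5        90.00        52.8132       264.0660
  6     1,090.00       574.9451     3,449.6706
  Σ                    905.4945     4,371.1841
Price P = Σ PV = 905.4945.
Macaulay duration = Σ(t·PV) / P = 4,371.1841 / 905.4945 = 4.82740 years.

4.83 years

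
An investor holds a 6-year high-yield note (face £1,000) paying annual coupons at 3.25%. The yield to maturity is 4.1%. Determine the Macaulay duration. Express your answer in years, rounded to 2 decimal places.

5.53 years

Periodic yield y = 0.041. Discount each cash flow and weight by its year:
  t   CF        PV=CF/(1+0.041)^t    t·PV
  1        32.50        31.2200        31.2200
  2        32.50        29.9904        59.9808
  3        32.50        28.8092        86.4276
  4        32.50        27.6745       110.6982
  5        32.50        26.5846       132.9229
  6     1,032.50       811.3079     4,867.8472
  Σ                    955.5865     5,289.0965
Price P = Σ PV = 955.5865.
Macaulay duration = Σ(t·PV) / P = 5,289.0965 / 955.5865 = 5.53492 years.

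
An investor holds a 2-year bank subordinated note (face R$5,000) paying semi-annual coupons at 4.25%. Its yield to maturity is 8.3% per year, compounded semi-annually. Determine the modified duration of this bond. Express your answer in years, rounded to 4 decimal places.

1.8586 years

Periodic yield y = 0.0415. First find Macaulay duration:
  t   CF        PV=CF/(1+0.0415)^t    t·PV
  1       106.25       102.0163       102.0163
  2       106.25        97.9513       195.9027
  3       106.25        94.0483       282.1450
  4     5,106.25     4,339.7526    17,359.0106
  Σ                  4,633.7686    17,939.0746
P = 4,633.7686; Macaulay duration = 17,939.0746 / 4,633.7686 = 3.87138 half-year periods = 1.93569 years.
Modified duration = D_Mac / (1 + y) = 1.93569 / 1.0415 = 1.85856 years.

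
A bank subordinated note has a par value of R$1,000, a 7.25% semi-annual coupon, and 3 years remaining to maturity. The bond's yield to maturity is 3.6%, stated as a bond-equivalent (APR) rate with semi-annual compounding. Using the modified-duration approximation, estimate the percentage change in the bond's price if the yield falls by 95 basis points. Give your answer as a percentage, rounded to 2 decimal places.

Periodic yield y = 0.018. Modified duration first:
  t   CF        PV=CF/(1+0.018)^t    t·PV
  1        36.25        35.6090        35.6090
  2        36.25        34.9794        69.9588
  3        36.25        34.3609       103.0827
  4        36.25        33.7534       135.0134
  5        36.25        33.1565       165.7827
  6     1,036.25       931.0604     5,586.3627
  Σ                  1,102.9197     6,095.8093
P = 1,102.9197; D_Mac = 5.52697 half-year periods = 2.76349 yrs; D_mod = 2.76349/(1+0.018) = 2.71462 yrs.
ΔP/P ≈ -D_mod · Δy = -2.71462 × (-0.0095) = +0.025789 = +2.5789%.

+2.58%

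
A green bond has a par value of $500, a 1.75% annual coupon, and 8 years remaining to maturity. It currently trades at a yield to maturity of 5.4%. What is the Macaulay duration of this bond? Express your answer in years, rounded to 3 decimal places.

Periodic yield y = 0.054. Discount each cash flow and weight by its year:
  t   CF        PV=CF/(1+0.054)^t    t·PV
  1         8.75         8.3017         8.3017
  2         8.75         7.8764        15.7528
  3         8.75         7.4728        22.4185
  4         8.75         7.0900        28.3600
  5         8.75         6.7267        33.6337
  6         8.75         6.3821        38.2927
  7         8.75         6.0551        42.3859
  8       508.75       334.0254     2,672.2035
  Σ                    383.9304     2,861.3488
Price P = Σ PV = 383.9304.
Macaulay duration = Σ(t·PV) / P = 2,861.3488 / 383.9304 = 7.45278 years.

7.453 years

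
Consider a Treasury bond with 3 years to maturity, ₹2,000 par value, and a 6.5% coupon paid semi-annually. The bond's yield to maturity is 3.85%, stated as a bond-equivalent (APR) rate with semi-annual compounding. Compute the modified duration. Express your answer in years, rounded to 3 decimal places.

2.730 years

Periodic yield y = 0.01925. First find Macaulay duration:
  t   CF        PV=CF/(1+0.01925)^t    t·PV
  1        65.00        63.7724        63.7724
  2        65.00        62.5679       125.1359
  3        65.00        61.3863       184.1588
  4        65.00        60.2269       240.9076
  5        65.00        59.0894       295.4471
  6     2,065.00     1,841.7714    11,050.6287
  Σ                  2,148.8144    11,960.0504
P = 2,148.8144; Macaulay duration = 11,960.0504 / 2,148.8144 = 5.56588 half-year periods = 2.78294 years.
Modified duration = D_Mac / (1 + y) = 2.78294 / 1.01925 = 2.73038 years.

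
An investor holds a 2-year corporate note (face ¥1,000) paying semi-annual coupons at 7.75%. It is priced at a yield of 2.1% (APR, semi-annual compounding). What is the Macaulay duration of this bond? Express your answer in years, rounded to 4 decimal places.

Periodic yield y = 0.0105. Discount each cash flow and weight by its period:
  t   CF        PV=CF/(1+0.0105)^t    t·PV
  1        38.75        38.3474        38.3474
  2        38.75        37.9489        75.8978
  3        38.75        37.5546       112.6637
  4     1,038.75       996.2441     3,984.9764
  Σ                  1,110.0949     4,211.8853
Price P = Σ PV = 1,110.0949.
Macaulay duration = Σ(t·PV) / P = 4,211.8853 / 1,110.0949 = 3.79417 half-year periods.
In years: 3.79417 / 2 = 1.89708 years.

1.8971 years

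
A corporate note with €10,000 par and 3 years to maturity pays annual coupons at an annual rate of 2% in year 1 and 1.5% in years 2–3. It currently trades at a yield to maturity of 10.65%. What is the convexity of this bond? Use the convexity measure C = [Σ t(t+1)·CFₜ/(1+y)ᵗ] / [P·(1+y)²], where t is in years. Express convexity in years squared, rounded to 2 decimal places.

With y = 0.1065:
  t   CF        PV=CF/(1+0.1065)^t    t·PV        t(t+1)·PV
  1       200.00       180.7501       180.7501         361.5002
  2       150.00       122.5148       245.0295         735.0886
  3    10,150.00     7,492.2418    22,476.7255      89,906.9021
  Σ                  7,795.5067    22,902.5052      91,003.4909
P = 7,795.5067.
Convexity = Σ t(t+1)·PV / [P·(1+y)²] = 91,003.4909 / (7,795.5067 × 1.224342) = 9.53478.

9.53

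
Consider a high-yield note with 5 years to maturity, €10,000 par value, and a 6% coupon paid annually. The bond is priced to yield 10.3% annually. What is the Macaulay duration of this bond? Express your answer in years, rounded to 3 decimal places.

Periodic yield y = 0.103. Discount each cash flow and weight by its year:
  t   CF        PV=CF/(1+0.103)^t    t·PV
  1       600.00       543.9710       543.9710
  2       600.00       493.1741       986.3481
  3       600.00       447.1206     1,341.3619
  4       600.00       405.3678     1,621.4710
  5    10,600.00     6,492.7444    32,463.7218
  Σ                  8,382.3778    36,956.8738
Price P = Σ PV = 8,382.3778.
Macaulay duration = Σ(t·PV) / P = 36,956.8738 / 8,382.3778 = 4.40888 years.

4.409 years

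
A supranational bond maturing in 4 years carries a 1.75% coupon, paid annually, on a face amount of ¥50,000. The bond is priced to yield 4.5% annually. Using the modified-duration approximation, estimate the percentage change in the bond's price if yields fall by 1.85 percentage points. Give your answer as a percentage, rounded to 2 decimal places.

Periodic yield y = 0.045. Modified duration first:
  t   CF        PV=CF/(1+0.045)^t    t·PV
  1       875.00       837.3206       837.3206
  2       875.00       801.2637     1,602.5274
  3       875.00       766.7595     2,300.2786
  4    50,875.00    42,661.8084   170,647.2334
  Σ                 45,067.1522   175,387.3600
P = 45,067.1522; D_Mac = 3.89169 yrs; D_mod = 3.89169/(1+0.045) = 3.72410 yrs.
ΔP/P ≈ -D_mod · Δy = -3.72410 × (-0.0185) = +0.068896 = +6.8896%.

+6.89%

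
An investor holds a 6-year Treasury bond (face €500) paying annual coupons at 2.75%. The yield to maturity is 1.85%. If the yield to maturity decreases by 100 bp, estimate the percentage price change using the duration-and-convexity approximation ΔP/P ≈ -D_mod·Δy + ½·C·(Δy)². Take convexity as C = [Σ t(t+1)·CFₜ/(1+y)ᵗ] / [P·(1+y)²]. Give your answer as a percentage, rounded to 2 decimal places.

With y = 0.0185:
  t   CF        PV=CF/(1+0.0185)^t    t·PV        t(t+1)·PV
  1        13.75        13.5002        13.5002          27.0005
  2        13.75        13.2550        26.5101          79.5302
  3        13.75        13.0143        39.0428         156.1712
  4        13.75        12.7779        51.1115         255.5575
  5        13.75        12.5458        62.7289         376.3733
  6       513.75       460.2413     2,761.4481      19,330.1367
  Σ                    525.3345     2,954.3416      20,224.7693
P = 525.3345; D_Mac = 5.62373 yrs; D_mod = 5.52158 yrs; C = 37.11296.
Duration effect: -5.52158 × (-0.01) = +0.055216
Convexity effect: 0.5 × 37.11296 × (-0.01)² = +0.0018556
ΔP/P ≈ +0.055216 + 0.0018556 = +0.057071 = +5.7071%.

+5.71%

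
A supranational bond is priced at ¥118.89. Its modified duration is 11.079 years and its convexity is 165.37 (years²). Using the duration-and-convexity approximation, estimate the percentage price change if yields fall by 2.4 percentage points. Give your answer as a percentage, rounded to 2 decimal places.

+31.35%

Duration effect: -D_mod·Δy = -11.079 × (-0.024) = +0.265896
Convexity effect: ½·C·(Δy)² = 0.5 × 165.37 × (-0.024)² = +0.04762656
ΔP/P ≈ +0.265896 + 0.04762656 = +0.31352256
= +31.352256%.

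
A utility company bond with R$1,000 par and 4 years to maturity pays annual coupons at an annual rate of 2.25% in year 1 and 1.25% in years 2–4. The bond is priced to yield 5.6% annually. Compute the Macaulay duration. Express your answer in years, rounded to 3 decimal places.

Periodic yield y = 0.056. Discount each cash flow and weight by its year:
  t   CF        PV=CF/(1+0.056)^t    t·PV
  1        22.50        21.3068        21.3068
  2        12.50        11.2094        22.4188
  3        12.50        10.6150        31.8449
  4     1,012.50       814.2155     3,256.8620
  Σ                    857.3467     3,332.4324
Price P = Σ PV = 857.3467.
Macaulay duration = Σ(t·PV) / P = 3,332.4324 / 857.3467 = 3.88691 years.

3.887 years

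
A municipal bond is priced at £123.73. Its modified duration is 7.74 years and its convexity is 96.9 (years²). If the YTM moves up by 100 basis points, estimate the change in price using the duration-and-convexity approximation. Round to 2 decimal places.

Duration effect: -D_mod·Δy = -7.74 × (+0.01) = -0.077400
Convexity effect: ½·C·(Δy)² = 0.5 × 96.9 × (0.01)² = +0.0048450
ΔP/P ≈ -0.077400 + 0.0048450 = -0.072555
ΔP ≈ 123.73 × (-0.072555) = -8.97723015.

-£8.98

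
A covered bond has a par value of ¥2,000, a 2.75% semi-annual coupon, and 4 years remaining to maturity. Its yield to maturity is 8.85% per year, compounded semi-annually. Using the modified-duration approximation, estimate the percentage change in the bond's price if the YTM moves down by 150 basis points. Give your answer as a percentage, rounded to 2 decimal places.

+5.44%

Periodic yield y = 0.04425. Modified duration first:
  t   CF        PV=CF/(1+0.04425)^t    t·PV
  1        27.50        26.3347        26.3347
  2        27.50        25.2188        50.4375
  3        27.50        24.1501        72.4504
  4        27.50        23.1268        92.5070
  5        27.50        22.1468       110.7338
  6        27.50        21.2083       127.2498
  7        27.50        20.3096       142.1672
  8     2,027.50     1,433.9202    11,471.3618
  Σ                  1,596.4152    12,093.2422
P = 1,596.4152; D_Mac = 7.57525 half-year periods = 3.78762 yrs; D_mod = 3.78762/(1+0.04425) = 3.62712 yrs.
ΔP/P ≈ -D_mod · Δy = -3.62712 × (-0.015) = +0.054407 = +5.4407%.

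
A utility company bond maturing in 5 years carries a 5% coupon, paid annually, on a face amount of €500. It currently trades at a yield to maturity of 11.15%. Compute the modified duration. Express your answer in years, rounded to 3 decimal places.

4.025 years

Periodic yield y = 0.1115. First find Macaulay duration:
  t   CF        PV=CF/(1+0.1115)^t    t·PV
  1        25.00        22.4921        22.4921
  2        25.00        20.2358        40.4717
  3        25.00        18.2059        54.6176
  4        25.00        16.3796        65.5182
  5       525.00       309.4653     1,547.3265
  Σ                    386.7787     1,730.4262
P = 386.7787; Macaulay duration = 1,730.4262 / 386.7787 = 4.47394 years.
Modified duration = D_Mac / (1 + y) = 4.47394 / 1.1115 = 4.02514 years.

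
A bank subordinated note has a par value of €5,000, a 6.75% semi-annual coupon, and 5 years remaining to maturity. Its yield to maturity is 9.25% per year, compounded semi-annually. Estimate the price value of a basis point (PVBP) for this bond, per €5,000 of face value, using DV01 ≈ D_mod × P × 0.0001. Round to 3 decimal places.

€1.846

Periodic yield y = 0.04625.
  t   CF        PV=CF/(1+0.04625)^t    t·PV
  1       168.75       161.2903       161.2903
  2       168.75       154.1604       308.3208
  3       168.75       147.3457       442.0370
  4       168.75       140.8322       563.3287
  5       168.75       134.6066       673.0331
  6       168.75       128.6563       771.9376
  7       168.75       122.9690       860.7827
  8       168.75       117.5331       940.2644
  9       168.75       112.3374     1,011.0370
  10    5,168.75     3,288.7497    32,887.4967
  Σ                  4,508.4806    38,619.5283
P = 4,508.4806; D_Mac = 8.56597 half-year periods = 4.28299 yrs; D_mod = 4.09366 yrs.
DV01 ≈ 4.09366 × 4,508.4806 × 0.0001 = 1.845617.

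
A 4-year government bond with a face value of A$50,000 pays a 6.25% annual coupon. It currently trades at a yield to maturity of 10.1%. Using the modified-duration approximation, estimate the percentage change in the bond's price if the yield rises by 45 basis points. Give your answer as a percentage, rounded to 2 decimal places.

Periodic yield y = 0.101. Modified duration first:
  t   CF        PV=CF/(1+0.101)^t    t·PV
  1     3,125.00     2,838.3288     2,838.3288
  2     3,125.00     2,577.9553     5,155.9106
  3     3,125.00     2,341.4671     7,024.4014
  4    53,125.00    36,153.4434   144,613.7735
  Σ                 43,911.1946   159,632.4143
P = 43,911.1946; D_Mac = 3.63535 yrs; D_mod = 3.63535/(1+0.101) = 3.30186 yrs.
ΔP/P ≈ -D_mod · Δy = -3.30186 × (+0.0045) = -0.014858 = -1.4858%.

-1.49%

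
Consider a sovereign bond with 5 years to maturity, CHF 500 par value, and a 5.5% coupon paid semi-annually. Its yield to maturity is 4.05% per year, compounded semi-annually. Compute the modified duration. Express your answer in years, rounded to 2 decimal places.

Periodic yield y = 0.02025. First find Macaulay duration:
  t   CF        PV=CF/(1+0.02025)^t    t·PV
  1        13.75        13.4771        13.4771
  2        13.75        13.2096        26.4192
  3        13.75        12.9474        38.8422
  4        13.75        12.6904        50.7617
  5        13.75        12.4385        62.1927
  6        13.75        12.1917        73.1500
  7        13.75        11.9497        83.6478
  8        13.75        11.7125        93.7001
  9        13.75        11.4800       103.3203
  10      513.75       420.4224     4,204.2235
  Σ                    532.5193     4,749.7347
P = 532.5193; Macaulay duration = 4,749.7347 / 532.5193 = 8.91937 half-year periods = 4.45968 years.
Modified duration = D_Mac / (1 + y) = 4.45968 / 1.02025 = 4.37117 years.

4.37 years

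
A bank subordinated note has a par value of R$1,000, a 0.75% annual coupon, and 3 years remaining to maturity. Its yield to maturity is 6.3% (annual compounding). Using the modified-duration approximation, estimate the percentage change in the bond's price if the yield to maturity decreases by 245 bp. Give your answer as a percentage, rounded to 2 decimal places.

Periodic yield y = 0.063. Modified duration first:
  t   CF        PV=CF/(1+0.063)^t    t·PV
  1         7.50         7.0555         7.0555
  2         7.50         6.6374        13.2747
  3     1,007.50       838.7746     2,516.3237
  Σ                    852.4674     2,536.6539
P = 852.4674; D_Mac = 2.97566 yrs; D_mod = 2.97566/(1+0.063) = 2.79930 yrs.
ΔP/P ≈ -D_mod · Δy = -2.79930 × (-0.0245) = +0.068583 = +6.8583%.

+6.86%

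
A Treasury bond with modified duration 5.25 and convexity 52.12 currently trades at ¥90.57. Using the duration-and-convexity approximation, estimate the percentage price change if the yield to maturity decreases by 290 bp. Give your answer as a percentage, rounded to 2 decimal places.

Duration effect: -D_mod·Δy = -5.25 × (-0.029) = +0.152250
Convexity effect: ½·C·(Δy)² = 0.5 × 52.12 × (-0.029)² = +0.02191646
ΔP/P ≈ +0.152250 + 0.02191646 = +0.17416646
= +17.416646%.

+17.42%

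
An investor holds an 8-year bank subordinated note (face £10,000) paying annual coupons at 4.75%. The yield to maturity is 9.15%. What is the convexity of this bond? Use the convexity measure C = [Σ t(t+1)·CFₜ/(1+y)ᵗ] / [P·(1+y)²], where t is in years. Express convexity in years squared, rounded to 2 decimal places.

With y = 0.0915:
  t   CF        PV=CF/(1+0.0915)^t    t·PV        t(t+1)·PV
  1       475.00       435.1809       435.1809         870.3619
  2       475.00       398.6999       797.3998       2,392.1994
  3       475.00       365.2771     1,095.8312       4,383.3246
  4       475.00       334.6560     1,338.6241       6,693.1205
  5       475.00       306.6019     1,533.0097       9,198.0584
  6       475.00       280.8996     1,685.3978      11,797.7845
  7       475.00       257.3519     1,801.4635      14,411.7081
  8    10,475.00     5,199.5303    41,596.2422     374,366.1798
  Σ                  7,578.1977    50,283.1492     424,112.7373
P = 7,578.1977.
Convexity = Σ t(t+1)·PV / [P·(1+y)²] = 424,112.7373 / (7,578.1977 × 1.191372) = 46.97512.

46.98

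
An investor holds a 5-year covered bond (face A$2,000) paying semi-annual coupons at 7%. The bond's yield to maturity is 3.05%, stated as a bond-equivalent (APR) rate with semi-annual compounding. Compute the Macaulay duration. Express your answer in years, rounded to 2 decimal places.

4.37 years

Periodic yield y = 0.01525. Discount each cash flow and weight by its period:
  t   CF        PV=CF/(1+0.01525)^t    t·PV
  1        70.00        68.9485        68.9485
  2        70.00        67.9129       135.8257
  3        70.00        66.8927       200.6782
  4        70.00        65.8880       263.5518
  5        70.00        64.8983       324.4913
  6        70.00        63.9234       383.5406
  7        70.00        62.9632       440.7427
  8        70.00        62.0175       496.1398
  9        70.00        61.0859       549.7732
  10    2,070.00     1,779.2639    17,792.6389
  Σ                  2,363.7943    20,656.3307
Price P = Σ PV = 2,363.7943.
Macaulay duration = Σ(t·PV) / P = 20,656.3307 / 2,363.7943 = 8.73863 half-year periods.
In years: 8.73863 / 2 = 4.36932 years.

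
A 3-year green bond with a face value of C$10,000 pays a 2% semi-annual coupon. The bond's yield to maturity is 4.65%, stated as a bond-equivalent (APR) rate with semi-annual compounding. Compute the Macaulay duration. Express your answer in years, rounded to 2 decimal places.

2.92 years

Periodic yield y = 0.02325. Discount each cash flow and weight by its period:
  t   CF        PV=CF/(1+0.02325)^t    t·PV
  1       100.00        97.7278        97.7278
  2       100.00        95.5073       191.0146
  3       100.00        93.3372       280.0116
  4       100.00        91.2164       364.8656
  5       100.00        89.1438       445.7191
  6    10,100.00     8,798.9501    52,793.7005
  Σ                  9,265.8826    54,173.0392
Price P = Σ PV = 9,265.8826.
Macaulay duration = Σ(t·PV) / P = 54,173.0392 / 9,265.8826 = 5.84651 half-year periods.
In years: 5.84651 / 2 = 2.92325 years.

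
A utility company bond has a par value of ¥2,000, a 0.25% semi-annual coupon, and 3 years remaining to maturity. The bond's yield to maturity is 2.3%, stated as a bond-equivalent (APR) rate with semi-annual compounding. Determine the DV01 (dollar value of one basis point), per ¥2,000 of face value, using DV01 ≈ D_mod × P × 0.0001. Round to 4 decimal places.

Periodic yield y = 0.0115.
  t   CF        PV=CF/(1+0.0115)^t    t·PV
  1         2.50         2.4716         2.4716
  2         2.50         2.4435         4.8870
  3         2.50         2.4157         7.2471
  4         2.50         2.3882         9.5529
  5         2.50         2.3611        11.8054
  6     2,002.50     1,869.7227    11,218.3362
  Σ                  1,881.8028    11,254.3002
P = 1,881.8028; D_Mac = 5.98059 half-year periods = 2.99030 yrs; D_mod = 2.95630 yrs.
DV01 ≈ 2.95630 × 1,881.8028 × 0.0001 = 0.556317.

¥0.5563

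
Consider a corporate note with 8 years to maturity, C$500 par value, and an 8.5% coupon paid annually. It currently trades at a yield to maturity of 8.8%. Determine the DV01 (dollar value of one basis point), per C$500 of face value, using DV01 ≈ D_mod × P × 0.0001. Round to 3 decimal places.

Periodic yield y = 0.088.
  t   CF        PV=CF/(1+0.088)^t    t·PV
  1        42.50        39.0625        39.0625
  2        42.50        35.9030        71.8061
  3        42.50        32.9991        98.9973
  4        42.50        30.3301       121.3203
  5        42.50        27.8769       139.3845
  6        42.50        25.6221       153.7329
  7        42.50        23.5498       164.8484
  8       542.50       276.2922     2,210.3374
  Σ                    491.6357     2,999.4893
P = 491.6357; D_Mac = 6.10104 yrs; D_mod = 5.60757 yrs.
DV01 ≈ 5.60757 × 491.6357 × 0.0001 = 0.275688.

C$0.276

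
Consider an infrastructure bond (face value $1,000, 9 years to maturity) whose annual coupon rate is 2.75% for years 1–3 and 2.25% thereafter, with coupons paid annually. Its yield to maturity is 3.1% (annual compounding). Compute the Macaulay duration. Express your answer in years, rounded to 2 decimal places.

Periodic yield y = 0.031. Discount each cash flow and weight by its year:
  t   CF        PV=CF/(1+0.031)^t    t·PV
  1        27.50        26.6731        26.6731
  2        27.50        25.8711        51.7423
  3        27.50        25.0932        75.2797
  4        22.50        19.9135        79.6540
  5        22.50        19.3148        96.5738
  6        22.50        18.7340       112.4040
  7        22.50        18.1707       127.1950
  8        22.50        17.6244       140.9948
  9     1,022.50       776.8467     6,991.6204
  Σ                    948.2415     7,702.1371
Price P = Σ PV = 948.2415.
Macaulay duration = Σ(t·PV) / P = 7,702.1371 / 948.2415 = 8.12255 years.

8.12 years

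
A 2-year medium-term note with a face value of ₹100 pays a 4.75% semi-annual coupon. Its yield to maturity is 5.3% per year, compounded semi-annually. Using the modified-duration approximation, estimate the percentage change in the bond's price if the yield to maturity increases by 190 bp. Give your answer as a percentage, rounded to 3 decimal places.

-3.574%

Periodic yield y = 0.0265. Modified duration first:
  t   CF        PV=CF/(1+0.0265)^t    t·PV
  1        2.375         2.3137         2.3137
  2        2.375         2.2540         4.5079
  3        2.375         2.1958         6.5873
  4      102.375        92.2058       368.8231
  Σ                     98.9692       382.2320
P = 98.9692; D_Mac = 3.86213 half-year periods = 1.93107 yrs; D_mod = 1.93107/(1+0.0265) = 1.88121 yrs.
ΔP/P ≈ -D_mod · Δy = -1.88121 × (+0.019) = -0.035743 = -3.5743%.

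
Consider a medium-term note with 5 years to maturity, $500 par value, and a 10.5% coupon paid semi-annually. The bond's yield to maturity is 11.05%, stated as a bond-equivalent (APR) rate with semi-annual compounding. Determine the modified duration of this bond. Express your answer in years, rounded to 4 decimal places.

Periodic yield y = 0.05525. First find Macaulay duration:
  t   CF        PV=CF/(1+0.05525)^t    t·PV
  1        26.25        24.8756        24.8756
  2        26.25        23.5732        47.1464
  3        26.25        22.3390        67.0169
  4        26.25        21.1694        84.6775
  5        26.25        20.0610       100.3050
  6        26.25        19.0107       114.0639
  7        26.25        18.0153       126.1072
  8        26.25        17.0721       136.5766
  9        26.25        16.1782       145.6041
  10      526.25       307.3537     3,073.5374
  Σ                    489.6482     3,919.9106
P = 489.6482; Macaulay duration = 3,919.9106 / 489.6482 = 8.00557 half-year periods = 4.00278 years.
Modified duration = D_Mac / (1 + y) = 4.00278 / 1.05525 = 3.79321 years.

3.7932 years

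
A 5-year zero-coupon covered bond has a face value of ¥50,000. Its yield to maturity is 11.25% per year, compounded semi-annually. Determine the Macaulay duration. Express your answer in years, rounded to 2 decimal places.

5.00 years

A zero-coupon bond has a single cash flow at maturity, so its Macaulay duration equals its maturity: 5 years.
(Equivalently: 10 semi-annual periods ÷ 2 = 5 years.)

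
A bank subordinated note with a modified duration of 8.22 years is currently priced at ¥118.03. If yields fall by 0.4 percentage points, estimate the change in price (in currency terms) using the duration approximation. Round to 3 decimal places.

+¥3.881

Duration approximation: ΔP/P ≈ -D_mod · Δy = -8.22 × (-0.004) = +0.032880.
ΔP ≈ 118.03 × (+0.032880) = +3.8808264.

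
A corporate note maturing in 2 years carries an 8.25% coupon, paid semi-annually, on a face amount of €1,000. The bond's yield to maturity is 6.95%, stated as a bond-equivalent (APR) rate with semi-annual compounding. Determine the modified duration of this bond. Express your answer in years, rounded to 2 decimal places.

1.82 years

Periodic yield y = 0.03475. First find Macaulay duration:
  t   CF        PV=CF/(1+0.03475)^t    t·PV
  1        41.25        39.8647        39.8647
  2        41.25        38.5259        77.0519
  3        41.25        37.2321       111.6963
  4     1,041.25       908.2665     3,633.0658
  Σ                  1,023.8892     3,861.6787
P = 1,023.8892; Macaulay duration = 3,861.6787 / 1,023.8892 = 3.77158 half-year periods = 1.88579 years.
Modified duration = D_Mac / (1 + y) = 1.88579 / 1.03475 = 1.82246 years.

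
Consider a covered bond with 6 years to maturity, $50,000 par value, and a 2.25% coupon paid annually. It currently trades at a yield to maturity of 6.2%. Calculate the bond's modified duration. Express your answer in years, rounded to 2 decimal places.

Periodic yield y = 0.062. First find Macaulay duration:
  t   CF        PV=CF/(1+0.062)^t    t·PV
  1     1,125.00     1,059.3220     1,059.3220
  2     1,125.00       997.4784     1,994.9567
  3     1,125.00       939.2452     2,817.7355
  4     1,125.00       884.4117     3,537.6466
  5     1,125.00       832.7793     4,163.8967
  6    51,125.00    35,635.7760   213,814.6561
  Σ                 40,349.0126   227,388.2137
P = 40,349.0126; Macaulay duration = 227,388.2137 / 40,349.0126 = 5.63553 years.
Modified duration = D_Mac / (1 + y) = 5.63553 / 1.062 = 5.30653 years.

5.31 years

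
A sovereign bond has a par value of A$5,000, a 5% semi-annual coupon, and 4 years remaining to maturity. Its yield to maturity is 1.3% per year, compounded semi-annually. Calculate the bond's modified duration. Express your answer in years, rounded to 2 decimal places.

3.68 years

Periodic yield y = 0.0065. First find Macaulay duration:
  t   CF        PV=CF/(1+0.0065)^t    t·PV
  1       125.00       124.1927       124.1927
  2       125.00       123.3907       246.7814
  3       125.00       122.5938       367.7815
  4       125.00       121.8021       487.2085
  5       125.00       121.0155       605.0777
  6       125.00       120.2340       721.4041
  7       125.00       119.4575       836.2028
  8     5,125.00     4,866.1292    38,929.0336
  Σ                  5,718.8157    42,317.6824
P = 5,718.8157; Macaulay duration = 42,317.6824 / 5,718.8157 = 7.39973 half-year periods = 3.69986 years.
Modified duration = D_Mac / (1 + y) = 3.69986 / 1.0065 = 3.67597 years.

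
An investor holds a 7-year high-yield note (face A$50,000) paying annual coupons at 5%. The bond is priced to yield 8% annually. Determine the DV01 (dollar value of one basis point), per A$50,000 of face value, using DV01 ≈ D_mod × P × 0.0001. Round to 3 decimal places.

Periodic yield y = 0.08.
  t   CF        PV=CF/(1+0.08)^t    t·PV
  1     2,500.00     2,314.8148     2,314.8148
  2     2,500.00     2,143.3471     4,286.6941
  3     2,500.00     1,984.5806     5,953.7418
  4     2,500.00     1,837.5746     7,350.2985
  5     2,500.00     1,701.4580     8,507.2900
  6     2,500.00     1,575.4241     9,452.5444
  7    52,500.00    30,633.2458   214,432.7203
  Σ                 42,190.4449   252,298.1039
P = 42,190.4449; D_Mac = 5.97998 yrs; D_mod = 5.53702 yrs.
DV01 ≈ 5.53702 × 42,190.4449 × 0.0001 = 23.360936.

A$23.361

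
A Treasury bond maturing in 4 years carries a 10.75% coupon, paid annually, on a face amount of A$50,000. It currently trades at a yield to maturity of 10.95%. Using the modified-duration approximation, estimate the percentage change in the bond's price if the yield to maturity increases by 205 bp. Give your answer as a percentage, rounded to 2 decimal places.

-6.38%

Periodic yield y = 0.1095. Modified duration first:
  t   CF        PV=CF/(1+0.1095)^t    t·PV
  1     5,375.00     4,844.5246     4,844.5246
  2     5,375.00     4,366.4034     8,732.8068
  3     5,375.00     3,935.4695    11,806.4084
  4    55,375.00    36,543.0265   146,172.1060
  Σ                 49,689.4239   171,555.8458
P = 49,689.4239; D_Mac = 3.45256 yrs; D_mod = 3.45256/(1+0.1095) = 3.11182 yrs.
ΔP/P ≈ -D_mod · Δy = -3.11182 × (+0.0205) = -0.063792 = -6.3792%.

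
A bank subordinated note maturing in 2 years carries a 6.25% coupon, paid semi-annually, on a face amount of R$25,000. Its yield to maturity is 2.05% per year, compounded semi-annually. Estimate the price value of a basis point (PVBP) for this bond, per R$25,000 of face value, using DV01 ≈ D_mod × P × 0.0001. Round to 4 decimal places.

R$5.1265

Periodic yield y = 0.01025.
  t   CF        PV=CF/(1+0.01025)^t    t·PV
  1       781.25       773.3234       773.3234
  2       781.25       765.4773     1,530.9546
  3       781.25       757.7108     2,273.1323
  4    25,781.25    24,750.7597    99,003.0388
  Σ                 27,047.2712   103,580.4491
P = 27,047.2712; D_Mac = 3.82961 half-year periods = 1.91480 yrs; D_mod = 1.89538 yrs.
DV01 ≈ 1.89538 × 27,047.2712 × 0.0001 = 5.126476.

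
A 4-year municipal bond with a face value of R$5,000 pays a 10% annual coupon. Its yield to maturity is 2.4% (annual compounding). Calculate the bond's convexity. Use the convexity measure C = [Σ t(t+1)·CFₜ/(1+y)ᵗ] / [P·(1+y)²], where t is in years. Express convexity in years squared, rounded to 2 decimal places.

16.23

With y = 0.024:
  t   CF        PV=CF/(1+0.024)^t    t·PV        t(t+1)·PV
  1       500.00       488.2812       488.2812         976.5625
  2       500.00       476.8372       953.6743       2,861.0229
  3       500.00       465.6613     1,396.9839       5,587.9354
  4     5,500.00     5,002.2209    20,008.8834     100,044.4172
  Σ                  6,433.0006    22,847.8229     109,469.9381
P = 6,433.0006.
Convexity = Σ t(t+1)·PV / [P·(1+y)²] = 109,469.9381 / (6,433.0006 × 1.048576) = 16.22861.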